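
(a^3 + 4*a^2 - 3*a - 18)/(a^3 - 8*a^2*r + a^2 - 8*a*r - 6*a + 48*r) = (-a - 3)/(-a + 8*r)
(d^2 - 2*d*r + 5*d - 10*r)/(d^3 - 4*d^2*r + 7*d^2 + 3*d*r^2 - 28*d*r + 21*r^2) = (d^2 - 2*d*r + 5*d - 10*r)/(d^3 - 4*d^2*r + 7*d^2 + 3*d*r^2 - 28*d*r + 21*r^2)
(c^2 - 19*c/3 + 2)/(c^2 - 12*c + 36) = (c - 1/3)/(c - 6)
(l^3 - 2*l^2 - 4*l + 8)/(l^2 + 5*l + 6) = (l^2 - 4*l + 4)/(l + 3)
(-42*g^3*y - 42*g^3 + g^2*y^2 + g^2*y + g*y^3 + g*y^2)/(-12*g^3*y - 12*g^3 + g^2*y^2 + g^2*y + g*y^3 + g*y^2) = (-42*g^2 + g*y + y^2)/(-12*g^2 + g*y + y^2)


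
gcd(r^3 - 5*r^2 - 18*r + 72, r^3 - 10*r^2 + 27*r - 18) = r^2 - 9*r + 18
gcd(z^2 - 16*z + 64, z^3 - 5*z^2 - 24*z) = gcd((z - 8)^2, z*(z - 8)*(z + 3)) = z - 8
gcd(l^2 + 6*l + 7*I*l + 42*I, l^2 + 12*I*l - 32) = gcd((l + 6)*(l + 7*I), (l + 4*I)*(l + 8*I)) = 1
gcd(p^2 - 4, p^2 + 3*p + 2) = p + 2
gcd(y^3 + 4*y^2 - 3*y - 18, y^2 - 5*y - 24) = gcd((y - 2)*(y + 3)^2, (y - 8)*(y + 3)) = y + 3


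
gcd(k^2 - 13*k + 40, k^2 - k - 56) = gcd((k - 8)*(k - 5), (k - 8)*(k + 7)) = k - 8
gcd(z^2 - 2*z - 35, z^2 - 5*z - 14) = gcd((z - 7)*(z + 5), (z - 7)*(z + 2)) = z - 7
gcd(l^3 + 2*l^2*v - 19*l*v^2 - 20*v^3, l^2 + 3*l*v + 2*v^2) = l + v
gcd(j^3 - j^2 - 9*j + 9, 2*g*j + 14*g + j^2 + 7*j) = 1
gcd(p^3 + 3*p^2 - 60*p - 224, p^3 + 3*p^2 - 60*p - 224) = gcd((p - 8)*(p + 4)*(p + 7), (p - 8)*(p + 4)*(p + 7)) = p^3 + 3*p^2 - 60*p - 224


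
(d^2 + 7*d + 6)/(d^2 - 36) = (d + 1)/(d - 6)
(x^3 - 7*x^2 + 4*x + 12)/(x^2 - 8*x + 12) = x + 1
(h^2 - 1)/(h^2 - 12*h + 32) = (h^2 - 1)/(h^2 - 12*h + 32)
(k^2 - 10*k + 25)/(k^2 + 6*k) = (k^2 - 10*k + 25)/(k*(k + 6))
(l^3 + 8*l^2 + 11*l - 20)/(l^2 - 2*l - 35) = (l^2 + 3*l - 4)/(l - 7)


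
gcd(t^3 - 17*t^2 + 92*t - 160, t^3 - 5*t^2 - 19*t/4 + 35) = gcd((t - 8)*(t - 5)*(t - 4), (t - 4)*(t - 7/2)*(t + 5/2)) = t - 4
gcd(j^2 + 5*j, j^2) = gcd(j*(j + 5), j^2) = j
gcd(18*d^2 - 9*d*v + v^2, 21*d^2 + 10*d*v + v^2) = 1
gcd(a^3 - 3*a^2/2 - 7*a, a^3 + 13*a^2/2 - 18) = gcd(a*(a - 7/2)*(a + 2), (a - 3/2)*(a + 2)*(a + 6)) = a + 2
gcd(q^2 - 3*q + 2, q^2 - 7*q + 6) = q - 1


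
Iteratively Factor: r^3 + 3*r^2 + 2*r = (r)*(r^2 + 3*r + 2) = r*(r + 1)*(r + 2)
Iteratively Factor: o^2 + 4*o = (o)*(o + 4)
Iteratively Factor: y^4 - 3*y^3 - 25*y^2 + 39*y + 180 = (y - 5)*(y^3 + 2*y^2 - 15*y - 36) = (y - 5)*(y - 4)*(y^2 + 6*y + 9) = (y - 5)*(y - 4)*(y + 3)*(y + 3)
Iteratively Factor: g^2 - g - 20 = (g + 4)*(g - 5)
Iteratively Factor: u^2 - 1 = (u - 1)*(u + 1)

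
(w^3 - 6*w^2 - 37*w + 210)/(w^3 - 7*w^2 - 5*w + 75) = (w^2 - w - 42)/(w^2 - 2*w - 15)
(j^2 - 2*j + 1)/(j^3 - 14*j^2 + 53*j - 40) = (j - 1)/(j^2 - 13*j + 40)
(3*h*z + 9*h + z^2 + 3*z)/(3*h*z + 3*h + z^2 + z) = (z + 3)/(z + 1)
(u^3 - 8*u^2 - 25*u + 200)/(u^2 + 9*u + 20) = (u^2 - 13*u + 40)/(u + 4)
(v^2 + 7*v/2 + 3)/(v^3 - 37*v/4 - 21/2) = 2/(2*v - 7)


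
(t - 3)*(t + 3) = t^2 - 9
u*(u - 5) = u^2 - 5*u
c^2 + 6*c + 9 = (c + 3)^2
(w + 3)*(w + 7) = w^2 + 10*w + 21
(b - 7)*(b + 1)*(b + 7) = b^3 + b^2 - 49*b - 49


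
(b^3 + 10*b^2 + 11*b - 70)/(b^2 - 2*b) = b + 12 + 35/b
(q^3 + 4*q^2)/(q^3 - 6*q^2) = (q + 4)/(q - 6)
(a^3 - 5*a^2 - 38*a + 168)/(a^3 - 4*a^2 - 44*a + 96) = (a^2 - 11*a + 28)/(a^2 - 10*a + 16)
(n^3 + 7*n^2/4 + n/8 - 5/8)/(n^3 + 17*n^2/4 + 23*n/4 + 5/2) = (n - 1/2)/(n + 2)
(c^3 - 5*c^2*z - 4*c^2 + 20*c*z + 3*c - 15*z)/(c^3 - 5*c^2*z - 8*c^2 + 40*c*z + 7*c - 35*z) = (c - 3)/(c - 7)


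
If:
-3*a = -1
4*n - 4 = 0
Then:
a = 1/3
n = 1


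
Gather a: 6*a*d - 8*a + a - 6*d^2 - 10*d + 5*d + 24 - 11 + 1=a*(6*d - 7) - 6*d^2 - 5*d + 14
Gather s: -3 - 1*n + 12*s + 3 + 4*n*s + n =s*(4*n + 12)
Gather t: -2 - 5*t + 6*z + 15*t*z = t*(15*z - 5) + 6*z - 2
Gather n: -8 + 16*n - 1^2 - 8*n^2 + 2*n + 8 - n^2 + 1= -9*n^2 + 18*n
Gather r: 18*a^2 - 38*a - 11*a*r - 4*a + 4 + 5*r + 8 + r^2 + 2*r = 18*a^2 - 42*a + r^2 + r*(7 - 11*a) + 12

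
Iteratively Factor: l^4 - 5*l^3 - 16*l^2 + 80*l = (l + 4)*(l^3 - 9*l^2 + 20*l) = (l - 4)*(l + 4)*(l^2 - 5*l) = (l - 5)*(l - 4)*(l + 4)*(l)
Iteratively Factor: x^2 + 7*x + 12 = (x + 3)*(x + 4)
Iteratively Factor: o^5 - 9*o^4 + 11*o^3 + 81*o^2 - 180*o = (o + 3)*(o^4 - 12*o^3 + 47*o^2 - 60*o) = o*(o + 3)*(o^3 - 12*o^2 + 47*o - 60) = o*(o - 3)*(o + 3)*(o^2 - 9*o + 20) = o*(o - 5)*(o - 3)*(o + 3)*(o - 4)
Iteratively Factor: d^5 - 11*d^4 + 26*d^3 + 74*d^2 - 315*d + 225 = (d - 1)*(d^4 - 10*d^3 + 16*d^2 + 90*d - 225) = (d - 1)*(d + 3)*(d^3 - 13*d^2 + 55*d - 75) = (d - 5)*(d - 1)*(d + 3)*(d^2 - 8*d + 15) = (d - 5)^2*(d - 1)*(d + 3)*(d - 3)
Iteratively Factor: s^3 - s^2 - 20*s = (s)*(s^2 - s - 20) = s*(s - 5)*(s + 4)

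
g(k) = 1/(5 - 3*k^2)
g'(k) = 6*k/(5 - 3*k^2)^2 = 6*k/(3*k^2 - 5)^2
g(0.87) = 0.37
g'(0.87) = 0.70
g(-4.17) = -0.02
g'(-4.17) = -0.01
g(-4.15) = -0.02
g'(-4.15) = -0.01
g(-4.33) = -0.02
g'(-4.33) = -0.01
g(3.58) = -0.03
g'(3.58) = 0.02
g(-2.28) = -0.09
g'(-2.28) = -0.12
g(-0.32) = 0.21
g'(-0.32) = -0.09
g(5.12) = -0.01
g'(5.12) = 0.01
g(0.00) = 0.20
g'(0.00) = 0.00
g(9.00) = 0.00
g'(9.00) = 0.00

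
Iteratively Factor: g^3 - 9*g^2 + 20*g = (g)*(g^2 - 9*g + 20) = g*(g - 4)*(g - 5)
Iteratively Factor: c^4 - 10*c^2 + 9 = (c + 1)*(c^3 - c^2 - 9*c + 9) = (c - 1)*(c + 1)*(c^2 - 9) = (c - 3)*(c - 1)*(c + 1)*(c + 3)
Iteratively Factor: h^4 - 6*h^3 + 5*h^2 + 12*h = (h + 1)*(h^3 - 7*h^2 + 12*h) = (h - 4)*(h + 1)*(h^2 - 3*h) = h*(h - 4)*(h + 1)*(h - 3)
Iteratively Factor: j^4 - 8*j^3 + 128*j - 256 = (j + 4)*(j^3 - 12*j^2 + 48*j - 64) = (j - 4)*(j + 4)*(j^2 - 8*j + 16) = (j - 4)^2*(j + 4)*(j - 4)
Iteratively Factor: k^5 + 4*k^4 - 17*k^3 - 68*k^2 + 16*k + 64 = (k + 4)*(k^4 - 17*k^2 + 16) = (k + 1)*(k + 4)*(k^3 - k^2 - 16*k + 16) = (k + 1)*(k + 4)^2*(k^2 - 5*k + 4) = (k - 4)*(k + 1)*(k + 4)^2*(k - 1)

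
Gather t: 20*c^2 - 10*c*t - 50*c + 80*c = 20*c^2 - 10*c*t + 30*c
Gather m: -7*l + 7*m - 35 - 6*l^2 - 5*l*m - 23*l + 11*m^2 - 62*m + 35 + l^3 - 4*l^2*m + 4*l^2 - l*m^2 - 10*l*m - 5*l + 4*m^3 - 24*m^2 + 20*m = l^3 - 2*l^2 - 35*l + 4*m^3 + m^2*(-l - 13) + m*(-4*l^2 - 15*l - 35)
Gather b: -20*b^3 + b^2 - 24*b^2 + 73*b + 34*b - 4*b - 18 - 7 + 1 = -20*b^3 - 23*b^2 + 103*b - 24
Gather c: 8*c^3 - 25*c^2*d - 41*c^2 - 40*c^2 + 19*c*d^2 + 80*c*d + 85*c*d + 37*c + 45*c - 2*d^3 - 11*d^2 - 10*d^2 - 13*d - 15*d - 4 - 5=8*c^3 + c^2*(-25*d - 81) + c*(19*d^2 + 165*d + 82) - 2*d^3 - 21*d^2 - 28*d - 9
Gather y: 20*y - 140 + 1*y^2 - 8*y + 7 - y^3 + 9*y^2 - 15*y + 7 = -y^3 + 10*y^2 - 3*y - 126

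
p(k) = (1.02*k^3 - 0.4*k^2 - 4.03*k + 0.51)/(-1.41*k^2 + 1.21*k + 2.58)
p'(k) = (2.82*k - 1.21)*(1.02*k^3 - 0.4*k^2 - 4.03*k + 0.51)/(-1.41*k^2 + 1.21*k + 2.58)^2 + (3.06*k^2 - 0.8*k - 4.03)/(-1.41*k^2 + 1.21*k + 2.58) = (-1.4382*k^4 + 2.4684*k^3 + 1.7285*k^2 - 0.6258*k - 11.0145)/(1.9881*k^4 - 3.4122*k^3 - 5.8115*k^2 + 6.2436*k + 6.6564)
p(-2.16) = 0.44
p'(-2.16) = -1.32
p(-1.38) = -1.48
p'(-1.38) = -5.89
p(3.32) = -2.24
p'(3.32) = -0.98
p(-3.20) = 1.53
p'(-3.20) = -0.90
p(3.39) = -2.31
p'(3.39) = -0.96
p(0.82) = -0.95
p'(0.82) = -1.40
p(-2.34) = 0.67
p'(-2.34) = -1.18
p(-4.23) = 2.41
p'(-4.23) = -0.81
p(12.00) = -8.91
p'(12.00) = -0.73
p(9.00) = -6.70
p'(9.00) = -0.74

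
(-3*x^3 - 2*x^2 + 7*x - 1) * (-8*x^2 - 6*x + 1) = 24*x^5 + 34*x^4 - 47*x^3 - 36*x^2 + 13*x - 1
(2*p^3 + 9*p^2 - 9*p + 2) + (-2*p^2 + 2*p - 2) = 2*p^3 + 7*p^2 - 7*p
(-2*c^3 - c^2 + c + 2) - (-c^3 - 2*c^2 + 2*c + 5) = -c^3 + c^2 - c - 3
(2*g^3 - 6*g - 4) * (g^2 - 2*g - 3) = 2*g^5 - 4*g^4 - 12*g^3 + 8*g^2 + 26*g + 12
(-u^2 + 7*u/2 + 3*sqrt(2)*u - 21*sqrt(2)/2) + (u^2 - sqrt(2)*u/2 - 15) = 7*u/2 + 5*sqrt(2)*u/2 - 15 - 21*sqrt(2)/2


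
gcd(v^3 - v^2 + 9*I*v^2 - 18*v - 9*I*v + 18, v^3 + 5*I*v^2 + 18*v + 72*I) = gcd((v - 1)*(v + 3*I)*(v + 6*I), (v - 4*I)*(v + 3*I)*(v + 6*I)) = v^2 + 9*I*v - 18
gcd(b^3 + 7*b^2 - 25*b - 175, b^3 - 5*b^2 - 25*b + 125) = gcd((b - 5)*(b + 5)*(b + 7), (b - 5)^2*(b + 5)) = b^2 - 25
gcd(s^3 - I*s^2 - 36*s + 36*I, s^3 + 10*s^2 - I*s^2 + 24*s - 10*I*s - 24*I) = s^2 + s*(6 - I) - 6*I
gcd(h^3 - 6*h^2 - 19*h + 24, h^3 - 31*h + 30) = h - 1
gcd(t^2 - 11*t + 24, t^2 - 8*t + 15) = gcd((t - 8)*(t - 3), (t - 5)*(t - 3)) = t - 3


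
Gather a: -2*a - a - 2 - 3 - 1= -3*a - 6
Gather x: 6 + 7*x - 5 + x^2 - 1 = x^2 + 7*x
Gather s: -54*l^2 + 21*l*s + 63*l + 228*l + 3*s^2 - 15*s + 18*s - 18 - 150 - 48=-54*l^2 + 291*l + 3*s^2 + s*(21*l + 3) - 216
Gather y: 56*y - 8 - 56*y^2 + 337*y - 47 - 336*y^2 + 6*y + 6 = -392*y^2 + 399*y - 49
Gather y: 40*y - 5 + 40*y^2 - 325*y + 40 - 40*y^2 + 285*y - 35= 0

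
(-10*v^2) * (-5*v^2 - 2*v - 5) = 50*v^4 + 20*v^3 + 50*v^2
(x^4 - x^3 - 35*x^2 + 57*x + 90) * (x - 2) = x^5 - 3*x^4 - 33*x^3 + 127*x^2 - 24*x - 180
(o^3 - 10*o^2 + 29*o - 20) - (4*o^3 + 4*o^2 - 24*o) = -3*o^3 - 14*o^2 + 53*o - 20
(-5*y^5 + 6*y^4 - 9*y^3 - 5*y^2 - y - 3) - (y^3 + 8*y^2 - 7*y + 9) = -5*y^5 + 6*y^4 - 10*y^3 - 13*y^2 + 6*y - 12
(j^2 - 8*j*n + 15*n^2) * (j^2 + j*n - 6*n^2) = j^4 - 7*j^3*n + j^2*n^2 + 63*j*n^3 - 90*n^4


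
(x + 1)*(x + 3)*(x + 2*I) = x^3 + 4*x^2 + 2*I*x^2 + 3*x + 8*I*x + 6*I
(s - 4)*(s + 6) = s^2 + 2*s - 24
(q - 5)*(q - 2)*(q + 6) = q^3 - q^2 - 32*q + 60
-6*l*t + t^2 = t*(-6*l + t)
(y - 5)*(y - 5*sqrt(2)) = y^2 - 5*sqrt(2)*y - 5*y + 25*sqrt(2)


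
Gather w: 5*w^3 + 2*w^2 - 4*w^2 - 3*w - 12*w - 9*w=5*w^3 - 2*w^2 - 24*w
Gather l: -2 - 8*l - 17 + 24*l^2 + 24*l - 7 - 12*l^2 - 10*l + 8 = 12*l^2 + 6*l - 18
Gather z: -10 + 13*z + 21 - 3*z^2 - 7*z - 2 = -3*z^2 + 6*z + 9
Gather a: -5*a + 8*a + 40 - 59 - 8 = 3*a - 27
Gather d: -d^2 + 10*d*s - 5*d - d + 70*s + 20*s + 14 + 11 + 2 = -d^2 + d*(10*s - 6) + 90*s + 27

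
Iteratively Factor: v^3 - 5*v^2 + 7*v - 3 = (v - 3)*(v^2 - 2*v + 1) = (v - 3)*(v - 1)*(v - 1)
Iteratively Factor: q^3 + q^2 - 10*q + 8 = (q + 4)*(q^2 - 3*q + 2) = (q - 2)*(q + 4)*(q - 1)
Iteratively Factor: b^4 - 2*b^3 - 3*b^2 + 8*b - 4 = (b - 1)*(b^3 - b^2 - 4*b + 4) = (b - 1)^2*(b^2 - 4) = (b - 2)*(b - 1)^2*(b + 2)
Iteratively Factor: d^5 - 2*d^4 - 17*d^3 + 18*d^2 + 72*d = (d - 4)*(d^4 + 2*d^3 - 9*d^2 - 18*d) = d*(d - 4)*(d^3 + 2*d^2 - 9*d - 18) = d*(d - 4)*(d - 3)*(d^2 + 5*d + 6) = d*(d - 4)*(d - 3)*(d + 2)*(d + 3)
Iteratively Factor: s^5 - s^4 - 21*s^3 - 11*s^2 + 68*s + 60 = (s + 2)*(s^4 - 3*s^3 - 15*s^2 + 19*s + 30) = (s - 2)*(s + 2)*(s^3 - s^2 - 17*s - 15) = (s - 2)*(s + 2)*(s + 3)*(s^2 - 4*s - 5) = (s - 5)*(s - 2)*(s + 2)*(s + 3)*(s + 1)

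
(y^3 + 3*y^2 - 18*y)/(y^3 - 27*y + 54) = y/(y - 3)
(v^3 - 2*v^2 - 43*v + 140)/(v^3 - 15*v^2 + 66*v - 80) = (v^2 + 3*v - 28)/(v^2 - 10*v + 16)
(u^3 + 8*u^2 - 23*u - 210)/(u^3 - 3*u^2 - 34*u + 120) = (u + 7)/(u - 4)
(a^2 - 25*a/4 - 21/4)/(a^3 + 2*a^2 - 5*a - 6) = (4*a^2 - 25*a - 21)/(4*(a^3 + 2*a^2 - 5*a - 6))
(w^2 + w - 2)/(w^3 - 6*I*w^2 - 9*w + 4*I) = (w^2 + w - 2)/(w^3 - 6*I*w^2 - 9*w + 4*I)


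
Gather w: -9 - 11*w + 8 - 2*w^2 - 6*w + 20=-2*w^2 - 17*w + 19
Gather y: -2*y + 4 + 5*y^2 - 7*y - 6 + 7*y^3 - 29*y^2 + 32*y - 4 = 7*y^3 - 24*y^2 + 23*y - 6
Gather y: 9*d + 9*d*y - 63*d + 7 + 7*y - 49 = -54*d + y*(9*d + 7) - 42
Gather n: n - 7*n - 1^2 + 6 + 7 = 12 - 6*n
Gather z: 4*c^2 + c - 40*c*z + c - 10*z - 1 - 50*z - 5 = 4*c^2 + 2*c + z*(-40*c - 60) - 6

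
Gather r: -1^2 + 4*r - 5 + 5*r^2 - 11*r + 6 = 5*r^2 - 7*r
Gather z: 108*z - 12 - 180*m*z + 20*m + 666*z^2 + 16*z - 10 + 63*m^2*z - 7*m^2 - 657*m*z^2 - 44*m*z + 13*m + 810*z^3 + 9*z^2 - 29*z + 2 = -7*m^2 + 33*m + 810*z^3 + z^2*(675 - 657*m) + z*(63*m^2 - 224*m + 95) - 20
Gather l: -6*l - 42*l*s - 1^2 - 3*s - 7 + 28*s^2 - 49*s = l*(-42*s - 6) + 28*s^2 - 52*s - 8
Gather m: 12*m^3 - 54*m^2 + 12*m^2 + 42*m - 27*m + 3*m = 12*m^3 - 42*m^2 + 18*m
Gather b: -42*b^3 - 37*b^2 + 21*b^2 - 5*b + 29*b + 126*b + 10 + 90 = -42*b^3 - 16*b^2 + 150*b + 100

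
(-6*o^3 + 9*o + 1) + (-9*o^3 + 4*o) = -15*o^3 + 13*o + 1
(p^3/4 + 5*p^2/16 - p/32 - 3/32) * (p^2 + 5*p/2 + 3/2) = p^5/4 + 15*p^4/16 + 9*p^3/8 + 19*p^2/64 - 9*p/32 - 9/64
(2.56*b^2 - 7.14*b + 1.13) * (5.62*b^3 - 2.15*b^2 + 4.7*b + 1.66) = 14.3872*b^5 - 45.6308*b^4 + 33.7336*b^3 - 31.7379*b^2 - 6.5414*b + 1.8758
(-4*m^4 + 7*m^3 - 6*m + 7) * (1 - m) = 4*m^5 - 11*m^4 + 7*m^3 + 6*m^2 - 13*m + 7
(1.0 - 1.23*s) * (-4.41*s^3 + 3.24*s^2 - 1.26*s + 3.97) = 5.4243*s^4 - 8.3952*s^3 + 4.7898*s^2 - 6.1431*s + 3.97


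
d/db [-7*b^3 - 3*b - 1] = -21*b^2 - 3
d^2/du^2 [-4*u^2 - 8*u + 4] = -8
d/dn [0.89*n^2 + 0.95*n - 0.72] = 1.78*n + 0.95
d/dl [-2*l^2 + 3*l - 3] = 3 - 4*l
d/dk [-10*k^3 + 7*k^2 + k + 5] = -30*k^2 + 14*k + 1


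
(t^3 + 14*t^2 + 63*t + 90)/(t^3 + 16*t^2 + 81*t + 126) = (t + 5)/(t + 7)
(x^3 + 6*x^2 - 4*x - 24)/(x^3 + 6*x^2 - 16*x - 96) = (x^2 - 4)/(x^2 - 16)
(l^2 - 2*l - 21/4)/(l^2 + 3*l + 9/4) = (2*l - 7)/(2*l + 3)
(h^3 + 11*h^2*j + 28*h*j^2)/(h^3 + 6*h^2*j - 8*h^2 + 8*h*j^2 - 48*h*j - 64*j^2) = h*(h + 7*j)/(h^2 + 2*h*j - 8*h - 16*j)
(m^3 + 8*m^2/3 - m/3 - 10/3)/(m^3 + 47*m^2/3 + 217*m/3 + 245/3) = (m^2 + m - 2)/(m^2 + 14*m + 49)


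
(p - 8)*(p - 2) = p^2 - 10*p + 16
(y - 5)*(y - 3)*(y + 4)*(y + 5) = y^4 + y^3 - 37*y^2 - 25*y + 300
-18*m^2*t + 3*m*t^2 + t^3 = t*(-3*m + t)*(6*m + t)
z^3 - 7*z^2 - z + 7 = (z - 7)*(z - 1)*(z + 1)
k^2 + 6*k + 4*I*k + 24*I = (k + 6)*(k + 4*I)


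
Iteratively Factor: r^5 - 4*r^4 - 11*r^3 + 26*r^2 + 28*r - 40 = (r - 1)*(r^4 - 3*r^3 - 14*r^2 + 12*r + 40) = (r - 1)*(r + 2)*(r^3 - 5*r^2 - 4*r + 20) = (r - 5)*(r - 1)*(r + 2)*(r^2 - 4) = (r - 5)*(r - 1)*(r + 2)^2*(r - 2)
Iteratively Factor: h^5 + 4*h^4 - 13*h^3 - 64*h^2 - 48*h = (h + 3)*(h^4 + h^3 - 16*h^2 - 16*h) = (h + 1)*(h + 3)*(h^3 - 16*h) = h*(h + 1)*(h + 3)*(h^2 - 16) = h*(h - 4)*(h + 1)*(h + 3)*(h + 4)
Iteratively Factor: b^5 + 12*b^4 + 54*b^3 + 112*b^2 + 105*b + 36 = (b + 4)*(b^4 + 8*b^3 + 22*b^2 + 24*b + 9) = (b + 1)*(b + 4)*(b^3 + 7*b^2 + 15*b + 9) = (b + 1)*(b + 3)*(b + 4)*(b^2 + 4*b + 3) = (b + 1)^2*(b + 3)*(b + 4)*(b + 3)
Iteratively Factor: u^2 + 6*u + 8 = (u + 2)*(u + 4)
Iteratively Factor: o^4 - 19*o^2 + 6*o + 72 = (o - 3)*(o^3 + 3*o^2 - 10*o - 24) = (o - 3)^2*(o^2 + 6*o + 8) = (o - 3)^2*(o + 4)*(o + 2)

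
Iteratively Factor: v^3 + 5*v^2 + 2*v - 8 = (v + 4)*(v^2 + v - 2) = (v - 1)*(v + 4)*(v + 2)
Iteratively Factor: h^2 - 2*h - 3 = (h + 1)*(h - 3)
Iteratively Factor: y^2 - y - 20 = (y + 4)*(y - 5)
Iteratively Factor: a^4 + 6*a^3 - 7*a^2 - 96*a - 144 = (a + 3)*(a^3 + 3*a^2 - 16*a - 48) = (a + 3)^2*(a^2 - 16) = (a + 3)^2*(a + 4)*(a - 4)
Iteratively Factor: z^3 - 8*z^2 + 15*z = (z)*(z^2 - 8*z + 15) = z*(z - 5)*(z - 3)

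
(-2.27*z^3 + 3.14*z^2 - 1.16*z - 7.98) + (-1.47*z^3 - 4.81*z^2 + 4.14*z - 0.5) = -3.74*z^3 - 1.67*z^2 + 2.98*z - 8.48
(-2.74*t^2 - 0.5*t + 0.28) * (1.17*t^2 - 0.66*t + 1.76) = -3.2058*t^4 + 1.2234*t^3 - 4.1648*t^2 - 1.0648*t + 0.4928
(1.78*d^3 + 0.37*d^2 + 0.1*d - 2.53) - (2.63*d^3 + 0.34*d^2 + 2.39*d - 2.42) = -0.85*d^3 + 0.03*d^2 - 2.29*d - 0.11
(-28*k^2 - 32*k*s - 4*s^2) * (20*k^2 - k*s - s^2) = -560*k^4 - 612*k^3*s - 20*k^2*s^2 + 36*k*s^3 + 4*s^4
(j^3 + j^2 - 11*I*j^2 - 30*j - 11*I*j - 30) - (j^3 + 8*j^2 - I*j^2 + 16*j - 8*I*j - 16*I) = -7*j^2 - 10*I*j^2 - 46*j - 3*I*j - 30 + 16*I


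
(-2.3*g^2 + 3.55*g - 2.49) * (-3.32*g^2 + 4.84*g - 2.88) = 7.636*g^4 - 22.918*g^3 + 32.0728*g^2 - 22.2756*g + 7.1712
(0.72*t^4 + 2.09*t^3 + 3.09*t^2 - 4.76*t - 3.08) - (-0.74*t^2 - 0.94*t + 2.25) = 0.72*t^4 + 2.09*t^3 + 3.83*t^2 - 3.82*t - 5.33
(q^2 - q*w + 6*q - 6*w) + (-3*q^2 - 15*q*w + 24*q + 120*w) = -2*q^2 - 16*q*w + 30*q + 114*w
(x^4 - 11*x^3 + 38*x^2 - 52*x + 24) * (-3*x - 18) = -3*x^5 + 15*x^4 + 84*x^3 - 528*x^2 + 864*x - 432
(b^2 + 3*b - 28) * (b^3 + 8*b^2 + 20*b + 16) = b^5 + 11*b^4 + 16*b^3 - 148*b^2 - 512*b - 448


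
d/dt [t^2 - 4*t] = 2*t - 4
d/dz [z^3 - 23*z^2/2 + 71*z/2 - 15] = 3*z^2 - 23*z + 71/2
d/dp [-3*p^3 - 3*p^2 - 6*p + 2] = -9*p^2 - 6*p - 6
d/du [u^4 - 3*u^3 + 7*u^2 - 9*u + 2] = 4*u^3 - 9*u^2 + 14*u - 9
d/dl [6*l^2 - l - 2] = 12*l - 1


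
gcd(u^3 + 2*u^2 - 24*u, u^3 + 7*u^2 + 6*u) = u^2 + 6*u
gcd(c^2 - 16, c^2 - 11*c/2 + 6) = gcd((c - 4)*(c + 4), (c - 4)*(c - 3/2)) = c - 4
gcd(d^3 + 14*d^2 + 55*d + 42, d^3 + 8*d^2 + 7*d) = d^2 + 8*d + 7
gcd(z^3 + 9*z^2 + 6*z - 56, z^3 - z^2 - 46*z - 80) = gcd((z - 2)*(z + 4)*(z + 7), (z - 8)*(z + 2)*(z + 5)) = 1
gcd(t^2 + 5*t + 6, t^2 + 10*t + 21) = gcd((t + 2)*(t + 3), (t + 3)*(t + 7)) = t + 3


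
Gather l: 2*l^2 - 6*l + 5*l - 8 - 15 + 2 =2*l^2 - l - 21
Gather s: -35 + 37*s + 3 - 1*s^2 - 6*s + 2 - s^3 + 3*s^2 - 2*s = -s^3 + 2*s^2 + 29*s - 30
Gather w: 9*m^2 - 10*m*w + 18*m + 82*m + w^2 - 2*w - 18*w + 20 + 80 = 9*m^2 + 100*m + w^2 + w*(-10*m - 20) + 100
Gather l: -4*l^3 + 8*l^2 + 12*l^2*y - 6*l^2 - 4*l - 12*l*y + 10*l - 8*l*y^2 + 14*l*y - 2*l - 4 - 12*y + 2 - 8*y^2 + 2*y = -4*l^3 + l^2*(12*y + 2) + l*(-8*y^2 + 2*y + 4) - 8*y^2 - 10*y - 2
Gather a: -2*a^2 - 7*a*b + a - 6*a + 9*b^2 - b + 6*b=-2*a^2 + a*(-7*b - 5) + 9*b^2 + 5*b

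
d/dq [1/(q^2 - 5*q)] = (5 - 2*q)/(q^2*(q - 5)^2)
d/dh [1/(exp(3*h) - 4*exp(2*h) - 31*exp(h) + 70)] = (-3*exp(2*h) + 8*exp(h) + 31)*exp(h)/(exp(3*h) - 4*exp(2*h) - 31*exp(h) + 70)^2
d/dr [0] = 0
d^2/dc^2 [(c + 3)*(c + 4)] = 2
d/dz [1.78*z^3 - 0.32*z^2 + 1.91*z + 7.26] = 5.34*z^2 - 0.64*z + 1.91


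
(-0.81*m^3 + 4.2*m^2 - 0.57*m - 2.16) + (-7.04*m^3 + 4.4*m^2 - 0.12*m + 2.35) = -7.85*m^3 + 8.6*m^2 - 0.69*m + 0.19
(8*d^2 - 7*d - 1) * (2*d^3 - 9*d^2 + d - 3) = 16*d^5 - 86*d^4 + 69*d^3 - 22*d^2 + 20*d + 3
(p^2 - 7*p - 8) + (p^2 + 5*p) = 2*p^2 - 2*p - 8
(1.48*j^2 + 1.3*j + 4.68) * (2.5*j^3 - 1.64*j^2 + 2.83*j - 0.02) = 3.7*j^5 + 0.8228*j^4 + 13.7564*j^3 - 4.0258*j^2 + 13.2184*j - 0.0936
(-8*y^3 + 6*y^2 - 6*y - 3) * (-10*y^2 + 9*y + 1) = 80*y^5 - 132*y^4 + 106*y^3 - 18*y^2 - 33*y - 3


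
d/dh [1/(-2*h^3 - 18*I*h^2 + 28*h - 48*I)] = (3*h^2 + 18*I*h - 14)/(2*(h^3 + 9*I*h^2 - 14*h + 24*I)^2)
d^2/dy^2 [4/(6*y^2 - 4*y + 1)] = 16*(-18*y^2 + 12*y + 8*(3*y - 1)^2 - 3)/(6*y^2 - 4*y + 1)^3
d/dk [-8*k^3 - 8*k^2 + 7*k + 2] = -24*k^2 - 16*k + 7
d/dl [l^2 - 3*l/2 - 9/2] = 2*l - 3/2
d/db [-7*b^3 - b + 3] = -21*b^2 - 1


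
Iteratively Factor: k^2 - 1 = (k + 1)*(k - 1)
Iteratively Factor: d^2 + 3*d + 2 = (d + 1)*(d + 2)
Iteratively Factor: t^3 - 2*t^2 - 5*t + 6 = (t + 2)*(t^2 - 4*t + 3) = (t - 3)*(t + 2)*(t - 1)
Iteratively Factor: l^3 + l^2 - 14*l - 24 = (l + 2)*(l^2 - l - 12) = (l + 2)*(l + 3)*(l - 4)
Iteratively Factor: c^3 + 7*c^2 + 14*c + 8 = (c + 1)*(c^2 + 6*c + 8) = (c + 1)*(c + 2)*(c + 4)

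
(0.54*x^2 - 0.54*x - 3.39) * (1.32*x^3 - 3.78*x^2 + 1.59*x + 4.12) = 0.7128*x^5 - 2.754*x^4 - 1.575*x^3 + 14.1804*x^2 - 7.6149*x - 13.9668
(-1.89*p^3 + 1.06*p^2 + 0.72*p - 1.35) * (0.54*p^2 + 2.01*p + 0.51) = -1.0206*p^5 - 3.2265*p^4 + 1.5555*p^3 + 1.2588*p^2 - 2.3463*p - 0.6885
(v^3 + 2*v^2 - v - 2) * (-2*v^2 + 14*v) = -2*v^5 + 10*v^4 + 30*v^3 - 10*v^2 - 28*v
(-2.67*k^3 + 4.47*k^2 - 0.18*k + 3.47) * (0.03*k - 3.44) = -0.0801*k^4 + 9.3189*k^3 - 15.3822*k^2 + 0.7233*k - 11.9368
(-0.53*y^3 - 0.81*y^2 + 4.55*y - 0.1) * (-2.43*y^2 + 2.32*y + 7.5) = 1.2879*y^5 + 0.7387*y^4 - 16.9107*y^3 + 4.724*y^2 + 33.893*y - 0.75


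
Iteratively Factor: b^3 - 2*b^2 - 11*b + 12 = (b + 3)*(b^2 - 5*b + 4) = (b - 1)*(b + 3)*(b - 4)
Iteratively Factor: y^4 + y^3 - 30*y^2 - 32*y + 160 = (y - 5)*(y^3 + 6*y^2 - 32) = (y - 5)*(y - 2)*(y^2 + 8*y + 16) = (y - 5)*(y - 2)*(y + 4)*(y + 4)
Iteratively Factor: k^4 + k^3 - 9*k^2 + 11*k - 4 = (k - 1)*(k^3 + 2*k^2 - 7*k + 4) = (k - 1)*(k + 4)*(k^2 - 2*k + 1) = (k - 1)^2*(k + 4)*(k - 1)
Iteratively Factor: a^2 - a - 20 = (a - 5)*(a + 4)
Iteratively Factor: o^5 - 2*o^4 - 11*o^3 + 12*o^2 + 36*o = (o + 2)*(o^4 - 4*o^3 - 3*o^2 + 18*o) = (o + 2)^2*(o^3 - 6*o^2 + 9*o) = (o - 3)*(o + 2)^2*(o^2 - 3*o) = (o - 3)^2*(o + 2)^2*(o)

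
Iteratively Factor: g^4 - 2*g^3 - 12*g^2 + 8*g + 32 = (g + 2)*(g^3 - 4*g^2 - 4*g + 16) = (g - 4)*(g + 2)*(g^2 - 4) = (g - 4)*(g - 2)*(g + 2)*(g + 2)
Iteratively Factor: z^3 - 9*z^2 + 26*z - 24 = (z - 3)*(z^2 - 6*z + 8) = (z - 4)*(z - 3)*(z - 2)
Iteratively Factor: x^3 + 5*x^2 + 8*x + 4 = (x + 2)*(x^2 + 3*x + 2) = (x + 1)*(x + 2)*(x + 2)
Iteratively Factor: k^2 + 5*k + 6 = (k + 3)*(k + 2)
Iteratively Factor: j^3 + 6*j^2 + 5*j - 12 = (j + 3)*(j^2 + 3*j - 4) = (j + 3)*(j + 4)*(j - 1)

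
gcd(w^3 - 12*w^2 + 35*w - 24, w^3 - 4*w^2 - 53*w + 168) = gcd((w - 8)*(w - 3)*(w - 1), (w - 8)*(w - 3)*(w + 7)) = w^2 - 11*w + 24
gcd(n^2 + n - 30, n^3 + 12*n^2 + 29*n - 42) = n + 6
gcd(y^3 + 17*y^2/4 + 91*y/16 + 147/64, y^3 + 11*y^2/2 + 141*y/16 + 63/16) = y^2 + 5*y/2 + 21/16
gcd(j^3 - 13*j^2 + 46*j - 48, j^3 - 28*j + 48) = j - 2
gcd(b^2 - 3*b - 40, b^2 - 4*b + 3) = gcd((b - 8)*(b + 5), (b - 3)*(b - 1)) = 1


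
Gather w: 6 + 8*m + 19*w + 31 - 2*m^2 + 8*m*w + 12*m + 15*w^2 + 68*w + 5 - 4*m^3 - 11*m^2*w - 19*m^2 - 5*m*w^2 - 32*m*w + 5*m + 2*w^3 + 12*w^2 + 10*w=-4*m^3 - 21*m^2 + 25*m + 2*w^3 + w^2*(27 - 5*m) + w*(-11*m^2 - 24*m + 97) + 42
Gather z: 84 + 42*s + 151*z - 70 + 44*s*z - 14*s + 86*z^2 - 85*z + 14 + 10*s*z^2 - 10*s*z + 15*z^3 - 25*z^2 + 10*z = 28*s + 15*z^3 + z^2*(10*s + 61) + z*(34*s + 76) + 28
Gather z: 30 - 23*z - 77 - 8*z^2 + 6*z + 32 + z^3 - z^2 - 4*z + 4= z^3 - 9*z^2 - 21*z - 11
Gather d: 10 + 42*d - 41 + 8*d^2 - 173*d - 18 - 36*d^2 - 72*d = -28*d^2 - 203*d - 49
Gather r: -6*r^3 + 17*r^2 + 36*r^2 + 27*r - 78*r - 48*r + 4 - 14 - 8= -6*r^3 + 53*r^2 - 99*r - 18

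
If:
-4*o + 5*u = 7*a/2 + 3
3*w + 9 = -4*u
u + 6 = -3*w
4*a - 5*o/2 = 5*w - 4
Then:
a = -832/297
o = 134/297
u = -1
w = -5/3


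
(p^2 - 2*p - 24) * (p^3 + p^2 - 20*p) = p^5 - p^4 - 46*p^3 + 16*p^2 + 480*p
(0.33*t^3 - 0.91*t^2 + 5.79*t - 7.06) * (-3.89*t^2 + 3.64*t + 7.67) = -1.2837*t^5 + 4.7411*t^4 - 23.3044*t^3 + 41.5593*t^2 + 18.7109*t - 54.1502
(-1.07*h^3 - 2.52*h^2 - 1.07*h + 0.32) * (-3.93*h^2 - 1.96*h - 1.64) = 4.2051*h^5 + 12.0008*h^4 + 10.8991*h^3 + 4.9724*h^2 + 1.1276*h - 0.5248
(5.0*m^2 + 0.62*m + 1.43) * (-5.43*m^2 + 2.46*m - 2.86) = -27.15*m^4 + 8.9334*m^3 - 20.5397*m^2 + 1.7446*m - 4.0898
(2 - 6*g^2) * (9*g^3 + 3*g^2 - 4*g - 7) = -54*g^5 - 18*g^4 + 42*g^3 + 48*g^2 - 8*g - 14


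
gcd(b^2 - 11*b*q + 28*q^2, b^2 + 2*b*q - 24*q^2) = -b + 4*q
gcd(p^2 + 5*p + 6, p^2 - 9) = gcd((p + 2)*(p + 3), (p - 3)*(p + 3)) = p + 3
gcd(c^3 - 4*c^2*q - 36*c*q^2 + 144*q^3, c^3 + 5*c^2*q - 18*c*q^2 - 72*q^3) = -c^2 - 2*c*q + 24*q^2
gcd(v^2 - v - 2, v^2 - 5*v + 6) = v - 2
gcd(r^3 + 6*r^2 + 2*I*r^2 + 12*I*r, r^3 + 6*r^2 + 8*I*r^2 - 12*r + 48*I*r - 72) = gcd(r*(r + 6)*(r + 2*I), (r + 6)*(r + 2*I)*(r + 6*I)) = r^2 + r*(6 + 2*I) + 12*I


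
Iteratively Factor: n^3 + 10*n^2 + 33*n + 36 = (n + 4)*(n^2 + 6*n + 9) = (n + 3)*(n + 4)*(n + 3)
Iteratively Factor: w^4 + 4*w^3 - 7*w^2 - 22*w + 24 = (w - 2)*(w^3 + 6*w^2 + 5*w - 12) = (w - 2)*(w + 3)*(w^2 + 3*w - 4) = (w - 2)*(w + 3)*(w + 4)*(w - 1)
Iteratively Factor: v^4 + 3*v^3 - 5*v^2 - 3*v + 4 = (v - 1)*(v^3 + 4*v^2 - v - 4) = (v - 1)^2*(v^2 + 5*v + 4) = (v - 1)^2*(v + 1)*(v + 4)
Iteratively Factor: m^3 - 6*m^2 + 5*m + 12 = (m - 4)*(m^2 - 2*m - 3) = (m - 4)*(m + 1)*(m - 3)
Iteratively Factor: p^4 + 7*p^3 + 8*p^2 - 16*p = (p)*(p^3 + 7*p^2 + 8*p - 16) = p*(p + 4)*(p^2 + 3*p - 4) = p*(p + 4)^2*(p - 1)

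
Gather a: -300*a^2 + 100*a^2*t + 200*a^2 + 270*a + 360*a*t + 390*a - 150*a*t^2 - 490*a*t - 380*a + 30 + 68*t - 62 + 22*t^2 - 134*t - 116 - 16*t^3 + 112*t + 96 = a^2*(100*t - 100) + a*(-150*t^2 - 130*t + 280) - 16*t^3 + 22*t^2 + 46*t - 52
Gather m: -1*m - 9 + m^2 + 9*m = m^2 + 8*m - 9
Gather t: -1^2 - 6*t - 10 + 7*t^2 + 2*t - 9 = 7*t^2 - 4*t - 20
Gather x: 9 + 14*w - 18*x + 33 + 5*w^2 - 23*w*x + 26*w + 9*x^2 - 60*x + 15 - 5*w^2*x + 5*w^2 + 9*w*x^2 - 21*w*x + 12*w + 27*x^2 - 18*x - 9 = 10*w^2 + 52*w + x^2*(9*w + 36) + x*(-5*w^2 - 44*w - 96) + 48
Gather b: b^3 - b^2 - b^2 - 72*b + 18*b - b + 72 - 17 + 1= b^3 - 2*b^2 - 55*b + 56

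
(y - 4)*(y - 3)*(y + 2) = y^3 - 5*y^2 - 2*y + 24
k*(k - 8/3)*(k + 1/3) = k^3 - 7*k^2/3 - 8*k/9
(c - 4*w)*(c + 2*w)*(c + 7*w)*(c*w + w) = c^4*w + 5*c^3*w^2 + c^3*w - 22*c^2*w^3 + 5*c^2*w^2 - 56*c*w^4 - 22*c*w^3 - 56*w^4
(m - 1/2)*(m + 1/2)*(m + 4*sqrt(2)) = m^3 + 4*sqrt(2)*m^2 - m/4 - sqrt(2)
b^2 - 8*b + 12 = (b - 6)*(b - 2)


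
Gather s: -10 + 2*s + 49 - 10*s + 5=44 - 8*s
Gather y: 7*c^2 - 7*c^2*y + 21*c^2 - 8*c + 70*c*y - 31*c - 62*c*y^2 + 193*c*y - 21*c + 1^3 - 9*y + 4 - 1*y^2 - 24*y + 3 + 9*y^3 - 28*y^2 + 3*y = 28*c^2 - 60*c + 9*y^3 + y^2*(-62*c - 29) + y*(-7*c^2 + 263*c - 30) + 8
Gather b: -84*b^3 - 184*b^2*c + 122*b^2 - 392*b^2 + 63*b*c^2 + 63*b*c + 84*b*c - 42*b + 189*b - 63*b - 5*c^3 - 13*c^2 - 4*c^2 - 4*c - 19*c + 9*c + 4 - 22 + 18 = -84*b^3 + b^2*(-184*c - 270) + b*(63*c^2 + 147*c + 84) - 5*c^3 - 17*c^2 - 14*c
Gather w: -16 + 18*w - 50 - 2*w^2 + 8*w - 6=-2*w^2 + 26*w - 72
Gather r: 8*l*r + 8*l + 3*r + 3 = 8*l + r*(8*l + 3) + 3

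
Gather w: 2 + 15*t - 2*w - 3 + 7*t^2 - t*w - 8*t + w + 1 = 7*t^2 + 7*t + w*(-t - 1)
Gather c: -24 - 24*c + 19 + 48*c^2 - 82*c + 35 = 48*c^2 - 106*c + 30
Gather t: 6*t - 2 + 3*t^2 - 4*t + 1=3*t^2 + 2*t - 1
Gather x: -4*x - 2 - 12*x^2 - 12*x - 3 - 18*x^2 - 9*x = -30*x^2 - 25*x - 5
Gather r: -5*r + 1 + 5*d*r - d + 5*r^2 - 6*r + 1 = -d + 5*r^2 + r*(5*d - 11) + 2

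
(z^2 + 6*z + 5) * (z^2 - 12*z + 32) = z^4 - 6*z^3 - 35*z^2 + 132*z + 160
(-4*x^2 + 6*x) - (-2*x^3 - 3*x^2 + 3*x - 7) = 2*x^3 - x^2 + 3*x + 7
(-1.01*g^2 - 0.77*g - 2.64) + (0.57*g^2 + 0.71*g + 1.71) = -0.44*g^2 - 0.0600000000000001*g - 0.93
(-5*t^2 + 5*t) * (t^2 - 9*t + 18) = -5*t^4 + 50*t^3 - 135*t^2 + 90*t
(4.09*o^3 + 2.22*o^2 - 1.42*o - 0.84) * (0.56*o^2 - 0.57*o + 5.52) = 2.2904*o^5 - 1.0881*o^4 + 20.5162*o^3 + 12.5934*o^2 - 7.3596*o - 4.6368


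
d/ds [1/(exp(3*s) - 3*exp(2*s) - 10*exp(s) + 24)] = (-3*exp(2*s) + 6*exp(s) + 10)*exp(s)/(exp(3*s) - 3*exp(2*s) - 10*exp(s) + 24)^2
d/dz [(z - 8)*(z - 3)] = 2*z - 11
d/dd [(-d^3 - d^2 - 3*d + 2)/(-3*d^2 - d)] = (3*d^4 + 2*d^3 - 8*d^2 + 12*d + 2)/(d^2*(9*d^2 + 6*d + 1))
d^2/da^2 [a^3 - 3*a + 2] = 6*a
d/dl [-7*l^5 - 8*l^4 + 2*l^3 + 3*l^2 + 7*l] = -35*l^4 - 32*l^3 + 6*l^2 + 6*l + 7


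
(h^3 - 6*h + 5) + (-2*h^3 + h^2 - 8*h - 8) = -h^3 + h^2 - 14*h - 3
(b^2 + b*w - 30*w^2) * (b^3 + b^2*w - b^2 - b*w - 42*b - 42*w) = b^5 + 2*b^4*w - b^4 - 29*b^3*w^2 - 2*b^3*w - 42*b^3 - 30*b^2*w^3 + 29*b^2*w^2 - 84*b^2*w + 30*b*w^3 + 1218*b*w^2 + 1260*w^3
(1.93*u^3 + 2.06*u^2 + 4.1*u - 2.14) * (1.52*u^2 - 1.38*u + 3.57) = 2.9336*u^5 + 0.4678*u^4 + 10.2793*u^3 - 1.5566*u^2 + 17.5902*u - 7.6398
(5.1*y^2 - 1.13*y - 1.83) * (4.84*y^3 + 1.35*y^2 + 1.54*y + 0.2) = 24.684*y^5 + 1.4158*y^4 - 2.5287*y^3 - 3.1907*y^2 - 3.0442*y - 0.366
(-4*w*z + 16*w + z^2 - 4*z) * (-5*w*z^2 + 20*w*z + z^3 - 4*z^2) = 20*w^2*z^3 - 160*w^2*z^2 + 320*w^2*z - 9*w*z^4 + 72*w*z^3 - 144*w*z^2 + z^5 - 8*z^4 + 16*z^3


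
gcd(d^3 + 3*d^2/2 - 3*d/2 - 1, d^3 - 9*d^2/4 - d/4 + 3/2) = d - 1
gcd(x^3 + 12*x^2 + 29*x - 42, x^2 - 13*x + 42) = 1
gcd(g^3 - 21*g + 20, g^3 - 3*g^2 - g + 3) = g - 1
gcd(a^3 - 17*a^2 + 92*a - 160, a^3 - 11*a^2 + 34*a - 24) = a - 4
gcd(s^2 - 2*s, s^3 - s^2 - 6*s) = s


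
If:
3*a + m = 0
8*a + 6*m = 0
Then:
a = 0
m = 0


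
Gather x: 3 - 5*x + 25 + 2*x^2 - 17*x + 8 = 2*x^2 - 22*x + 36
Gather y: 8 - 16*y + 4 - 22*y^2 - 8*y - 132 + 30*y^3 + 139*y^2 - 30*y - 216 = 30*y^3 + 117*y^2 - 54*y - 336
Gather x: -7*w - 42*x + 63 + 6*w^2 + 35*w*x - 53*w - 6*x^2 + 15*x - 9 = 6*w^2 - 60*w - 6*x^2 + x*(35*w - 27) + 54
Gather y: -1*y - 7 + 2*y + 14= y + 7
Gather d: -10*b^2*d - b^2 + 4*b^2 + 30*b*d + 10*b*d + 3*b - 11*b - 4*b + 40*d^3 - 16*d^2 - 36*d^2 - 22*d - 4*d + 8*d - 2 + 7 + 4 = 3*b^2 - 12*b + 40*d^3 - 52*d^2 + d*(-10*b^2 + 40*b - 18) + 9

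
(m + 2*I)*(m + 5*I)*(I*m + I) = I*m^3 - 7*m^2 + I*m^2 - 7*m - 10*I*m - 10*I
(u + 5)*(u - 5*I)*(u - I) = u^3 + 5*u^2 - 6*I*u^2 - 5*u - 30*I*u - 25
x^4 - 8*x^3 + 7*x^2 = x^2*(x - 7)*(x - 1)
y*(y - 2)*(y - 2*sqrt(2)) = y^3 - 2*sqrt(2)*y^2 - 2*y^2 + 4*sqrt(2)*y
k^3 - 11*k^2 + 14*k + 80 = (k - 8)*(k - 5)*(k + 2)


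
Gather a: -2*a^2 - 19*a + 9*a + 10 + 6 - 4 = -2*a^2 - 10*a + 12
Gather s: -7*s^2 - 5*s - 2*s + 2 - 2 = -7*s^2 - 7*s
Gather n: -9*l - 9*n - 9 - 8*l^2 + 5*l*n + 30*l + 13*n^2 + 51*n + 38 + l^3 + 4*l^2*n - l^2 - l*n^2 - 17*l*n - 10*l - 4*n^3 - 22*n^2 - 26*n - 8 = l^3 - 9*l^2 + 11*l - 4*n^3 + n^2*(-l - 9) + n*(4*l^2 - 12*l + 16) + 21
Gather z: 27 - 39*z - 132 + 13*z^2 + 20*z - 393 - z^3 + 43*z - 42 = -z^3 + 13*z^2 + 24*z - 540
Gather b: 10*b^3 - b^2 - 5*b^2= 10*b^3 - 6*b^2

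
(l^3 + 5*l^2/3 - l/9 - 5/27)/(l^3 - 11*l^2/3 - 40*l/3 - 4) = (9*l^2 + 12*l - 5)/(9*(l^2 - 4*l - 12))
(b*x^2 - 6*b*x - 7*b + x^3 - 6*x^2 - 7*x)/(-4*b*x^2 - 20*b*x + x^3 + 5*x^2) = (-b*x^2 + 6*b*x + 7*b - x^3 + 6*x^2 + 7*x)/(x*(4*b*x + 20*b - x^2 - 5*x))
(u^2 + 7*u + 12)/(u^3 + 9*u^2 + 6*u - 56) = (u + 3)/(u^2 + 5*u - 14)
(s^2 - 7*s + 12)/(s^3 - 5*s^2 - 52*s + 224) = (s - 3)/(s^2 - s - 56)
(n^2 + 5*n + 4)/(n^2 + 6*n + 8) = (n + 1)/(n + 2)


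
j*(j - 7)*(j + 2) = j^3 - 5*j^2 - 14*j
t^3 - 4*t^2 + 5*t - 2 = (t - 2)*(t - 1)^2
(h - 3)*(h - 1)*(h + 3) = h^3 - h^2 - 9*h + 9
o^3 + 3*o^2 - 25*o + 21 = (o - 3)*(o - 1)*(o + 7)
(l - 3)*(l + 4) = l^2 + l - 12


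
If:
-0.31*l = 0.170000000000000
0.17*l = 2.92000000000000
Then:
No Solution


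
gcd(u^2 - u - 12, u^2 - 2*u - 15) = u + 3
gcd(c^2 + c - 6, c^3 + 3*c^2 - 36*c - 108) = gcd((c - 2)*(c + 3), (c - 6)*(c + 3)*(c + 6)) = c + 3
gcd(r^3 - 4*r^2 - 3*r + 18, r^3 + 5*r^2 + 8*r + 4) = r + 2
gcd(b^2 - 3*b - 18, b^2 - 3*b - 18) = b^2 - 3*b - 18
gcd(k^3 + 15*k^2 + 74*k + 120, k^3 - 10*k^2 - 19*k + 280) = k + 5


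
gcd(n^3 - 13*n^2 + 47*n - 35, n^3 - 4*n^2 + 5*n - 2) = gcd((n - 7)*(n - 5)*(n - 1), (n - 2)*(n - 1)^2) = n - 1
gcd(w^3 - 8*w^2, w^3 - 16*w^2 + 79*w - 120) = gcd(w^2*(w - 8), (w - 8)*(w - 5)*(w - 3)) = w - 8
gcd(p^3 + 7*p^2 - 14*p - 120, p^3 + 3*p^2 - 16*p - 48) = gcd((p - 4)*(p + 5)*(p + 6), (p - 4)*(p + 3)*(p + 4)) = p - 4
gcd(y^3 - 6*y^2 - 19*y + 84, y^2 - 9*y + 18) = y - 3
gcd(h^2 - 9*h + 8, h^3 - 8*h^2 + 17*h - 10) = h - 1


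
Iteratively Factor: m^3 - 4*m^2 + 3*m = (m)*(m^2 - 4*m + 3) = m*(m - 3)*(m - 1)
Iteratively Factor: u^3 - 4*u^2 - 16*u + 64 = (u - 4)*(u^2 - 16) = (u - 4)^2*(u + 4)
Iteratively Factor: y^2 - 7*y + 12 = (y - 3)*(y - 4)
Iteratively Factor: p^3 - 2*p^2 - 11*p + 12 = (p + 3)*(p^2 - 5*p + 4) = (p - 4)*(p + 3)*(p - 1)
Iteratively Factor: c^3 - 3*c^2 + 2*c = (c - 2)*(c^2 - c) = c*(c - 2)*(c - 1)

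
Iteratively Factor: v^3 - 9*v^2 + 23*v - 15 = (v - 5)*(v^2 - 4*v + 3) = (v - 5)*(v - 1)*(v - 3)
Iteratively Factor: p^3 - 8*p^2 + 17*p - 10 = (p - 2)*(p^2 - 6*p + 5) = (p - 5)*(p - 2)*(p - 1)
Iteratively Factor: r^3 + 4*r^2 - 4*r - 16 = (r + 4)*(r^2 - 4) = (r + 2)*(r + 4)*(r - 2)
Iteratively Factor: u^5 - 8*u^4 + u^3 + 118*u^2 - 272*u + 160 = (u + 4)*(u^4 - 12*u^3 + 49*u^2 - 78*u + 40) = (u - 1)*(u + 4)*(u^3 - 11*u^2 + 38*u - 40) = (u - 2)*(u - 1)*(u + 4)*(u^2 - 9*u + 20) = (u - 4)*(u - 2)*(u - 1)*(u + 4)*(u - 5)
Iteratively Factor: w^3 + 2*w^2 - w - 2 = (w + 2)*(w^2 - 1) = (w + 1)*(w + 2)*(w - 1)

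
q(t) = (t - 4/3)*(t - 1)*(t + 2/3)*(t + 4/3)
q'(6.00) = 799.26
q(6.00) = 1140.74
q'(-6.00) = -870.07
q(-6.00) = 1277.63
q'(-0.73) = 2.07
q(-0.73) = -0.14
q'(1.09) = -0.74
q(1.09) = -0.09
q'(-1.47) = -7.09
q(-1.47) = 0.76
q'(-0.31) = 1.89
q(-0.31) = 0.79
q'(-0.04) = 0.79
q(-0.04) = 1.16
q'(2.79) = 66.04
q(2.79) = 37.16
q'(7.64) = 1688.65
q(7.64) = 3121.39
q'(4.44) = 309.29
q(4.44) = 315.08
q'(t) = (t - 4/3)*(t - 1)*(t + 2/3) + (t - 4/3)*(t - 1)*(t + 4/3) + (t - 4/3)*(t + 2/3)*(t + 4/3) + (t - 1)*(t + 2/3)*(t + 4/3) = 4*t^3 - t^2 - 44*t/9 + 16/27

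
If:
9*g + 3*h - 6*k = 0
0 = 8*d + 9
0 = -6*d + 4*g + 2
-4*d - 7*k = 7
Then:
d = -9/8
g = -35/16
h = 655/112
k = -5/14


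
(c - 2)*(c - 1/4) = c^2 - 9*c/4 + 1/2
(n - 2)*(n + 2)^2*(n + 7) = n^4 + 9*n^3 + 10*n^2 - 36*n - 56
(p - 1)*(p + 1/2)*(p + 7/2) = p^3 + 3*p^2 - 9*p/4 - 7/4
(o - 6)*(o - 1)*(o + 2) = o^3 - 5*o^2 - 8*o + 12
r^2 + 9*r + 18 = (r + 3)*(r + 6)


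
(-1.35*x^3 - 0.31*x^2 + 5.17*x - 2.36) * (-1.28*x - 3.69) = 1.728*x^4 + 5.3783*x^3 - 5.4737*x^2 - 16.0565*x + 8.7084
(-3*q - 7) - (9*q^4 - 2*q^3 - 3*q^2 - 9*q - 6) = -9*q^4 + 2*q^3 + 3*q^2 + 6*q - 1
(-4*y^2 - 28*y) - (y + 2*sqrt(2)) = -4*y^2 - 29*y - 2*sqrt(2)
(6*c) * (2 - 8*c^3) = -48*c^4 + 12*c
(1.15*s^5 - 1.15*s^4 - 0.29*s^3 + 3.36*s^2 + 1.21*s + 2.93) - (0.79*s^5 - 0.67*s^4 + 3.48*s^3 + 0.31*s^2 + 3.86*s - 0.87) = 0.36*s^5 - 0.48*s^4 - 3.77*s^3 + 3.05*s^2 - 2.65*s + 3.8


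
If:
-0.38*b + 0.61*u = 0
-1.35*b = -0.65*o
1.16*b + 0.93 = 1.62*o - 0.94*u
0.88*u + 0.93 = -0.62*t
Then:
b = 0.57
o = 1.19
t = -2.01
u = 0.36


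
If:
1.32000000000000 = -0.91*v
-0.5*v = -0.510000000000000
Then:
No Solution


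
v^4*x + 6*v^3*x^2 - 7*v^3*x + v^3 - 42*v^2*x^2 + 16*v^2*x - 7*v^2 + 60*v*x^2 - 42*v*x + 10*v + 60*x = (v - 5)*(v - 2)*(v + 6*x)*(v*x + 1)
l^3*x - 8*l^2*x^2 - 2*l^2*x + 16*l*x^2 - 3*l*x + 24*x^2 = (l - 3)*(l - 8*x)*(l*x + x)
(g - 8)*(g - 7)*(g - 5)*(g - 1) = g^4 - 21*g^3 + 151*g^2 - 411*g + 280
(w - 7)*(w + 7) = w^2 - 49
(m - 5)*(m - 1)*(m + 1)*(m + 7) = m^4 + 2*m^3 - 36*m^2 - 2*m + 35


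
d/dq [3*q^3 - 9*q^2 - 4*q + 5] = 9*q^2 - 18*q - 4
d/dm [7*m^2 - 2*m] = 14*m - 2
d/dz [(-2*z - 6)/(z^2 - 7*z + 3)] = 2*(z^2 + 6*z - 24)/(z^4 - 14*z^3 + 55*z^2 - 42*z + 9)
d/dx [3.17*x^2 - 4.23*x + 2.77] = 6.34*x - 4.23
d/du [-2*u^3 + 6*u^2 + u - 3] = -6*u^2 + 12*u + 1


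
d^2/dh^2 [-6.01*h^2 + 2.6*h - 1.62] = -12.0200000000000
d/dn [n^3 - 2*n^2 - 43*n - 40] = 3*n^2 - 4*n - 43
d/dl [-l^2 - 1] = -2*l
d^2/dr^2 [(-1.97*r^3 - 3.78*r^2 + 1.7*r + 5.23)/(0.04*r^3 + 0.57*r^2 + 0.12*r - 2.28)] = (1.38777878078145e-17*r^7 + 0.0777359999999998*r^6 + 0.0730559999999985*r^5 - 1.714128*r^4 - 6.49011599999998*r^3 - 14.03451*r^2 - 43.18092*r - 24.625224)/(6.4e-5*r^9 + 0.002736*r^8 + 0.039564*r^7 + 0.190665*r^6 - 0.193212*r^5 - 2.263356*r^4 - 0.310176*r^3 + 8.790768*r^2 + 1.871424*r - 11.852352)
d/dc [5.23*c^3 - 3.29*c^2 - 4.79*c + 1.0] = 15.69*c^2 - 6.58*c - 4.79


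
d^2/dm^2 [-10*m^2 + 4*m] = -20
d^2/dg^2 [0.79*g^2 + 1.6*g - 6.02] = 1.58000000000000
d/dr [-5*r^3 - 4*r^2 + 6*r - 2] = -15*r^2 - 8*r + 6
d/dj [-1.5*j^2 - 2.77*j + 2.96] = -3.0*j - 2.77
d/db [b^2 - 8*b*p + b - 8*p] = 2*b - 8*p + 1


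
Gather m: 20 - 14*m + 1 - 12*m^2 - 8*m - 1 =-12*m^2 - 22*m + 20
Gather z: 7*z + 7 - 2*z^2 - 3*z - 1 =-2*z^2 + 4*z + 6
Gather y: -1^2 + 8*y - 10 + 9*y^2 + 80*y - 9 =9*y^2 + 88*y - 20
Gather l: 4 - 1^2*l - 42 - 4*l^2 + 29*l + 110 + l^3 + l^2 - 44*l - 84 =l^3 - 3*l^2 - 16*l - 12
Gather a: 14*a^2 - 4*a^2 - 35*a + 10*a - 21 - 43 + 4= 10*a^2 - 25*a - 60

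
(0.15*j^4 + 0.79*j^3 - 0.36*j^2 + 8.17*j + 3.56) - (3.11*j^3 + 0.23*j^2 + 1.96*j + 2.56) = 0.15*j^4 - 2.32*j^3 - 0.59*j^2 + 6.21*j + 1.0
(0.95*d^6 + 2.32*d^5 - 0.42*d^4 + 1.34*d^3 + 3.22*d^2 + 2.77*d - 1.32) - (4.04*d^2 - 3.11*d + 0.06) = 0.95*d^6 + 2.32*d^5 - 0.42*d^4 + 1.34*d^3 - 0.82*d^2 + 5.88*d - 1.38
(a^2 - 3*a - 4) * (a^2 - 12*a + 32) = a^4 - 15*a^3 + 64*a^2 - 48*a - 128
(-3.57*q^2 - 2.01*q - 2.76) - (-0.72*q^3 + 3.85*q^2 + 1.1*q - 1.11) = 0.72*q^3 - 7.42*q^2 - 3.11*q - 1.65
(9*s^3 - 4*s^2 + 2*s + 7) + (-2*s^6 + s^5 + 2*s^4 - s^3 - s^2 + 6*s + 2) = -2*s^6 + s^5 + 2*s^4 + 8*s^3 - 5*s^2 + 8*s + 9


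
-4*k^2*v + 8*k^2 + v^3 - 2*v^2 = (-2*k + v)*(2*k + v)*(v - 2)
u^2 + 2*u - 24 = (u - 4)*(u + 6)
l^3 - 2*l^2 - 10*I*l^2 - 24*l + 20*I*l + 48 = (l - 2)*(l - 6*I)*(l - 4*I)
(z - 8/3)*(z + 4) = z^2 + 4*z/3 - 32/3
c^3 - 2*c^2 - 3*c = c*(c - 3)*(c + 1)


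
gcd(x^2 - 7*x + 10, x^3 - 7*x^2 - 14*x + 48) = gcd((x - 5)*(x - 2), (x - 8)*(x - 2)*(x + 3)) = x - 2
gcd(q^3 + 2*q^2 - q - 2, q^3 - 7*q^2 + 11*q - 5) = q - 1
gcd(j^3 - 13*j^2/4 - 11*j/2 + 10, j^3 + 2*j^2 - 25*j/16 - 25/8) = j^2 + 3*j/4 - 5/2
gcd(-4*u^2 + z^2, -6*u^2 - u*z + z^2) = 2*u + z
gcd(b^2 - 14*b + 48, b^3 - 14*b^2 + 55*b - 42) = b - 6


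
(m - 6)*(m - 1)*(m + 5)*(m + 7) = m^4 + 5*m^3 - 43*m^2 - 173*m + 210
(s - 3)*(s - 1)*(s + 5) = s^3 + s^2 - 17*s + 15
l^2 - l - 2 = (l - 2)*(l + 1)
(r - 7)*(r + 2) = r^2 - 5*r - 14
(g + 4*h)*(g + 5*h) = g^2 + 9*g*h + 20*h^2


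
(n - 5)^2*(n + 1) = n^3 - 9*n^2 + 15*n + 25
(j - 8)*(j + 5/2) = j^2 - 11*j/2 - 20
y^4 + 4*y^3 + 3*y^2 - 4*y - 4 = (y - 1)*(y + 1)*(y + 2)^2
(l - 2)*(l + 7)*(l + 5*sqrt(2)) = l^3 + 5*l^2 + 5*sqrt(2)*l^2 - 14*l + 25*sqrt(2)*l - 70*sqrt(2)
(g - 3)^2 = g^2 - 6*g + 9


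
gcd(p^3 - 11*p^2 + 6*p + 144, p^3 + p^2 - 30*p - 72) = p^2 - 3*p - 18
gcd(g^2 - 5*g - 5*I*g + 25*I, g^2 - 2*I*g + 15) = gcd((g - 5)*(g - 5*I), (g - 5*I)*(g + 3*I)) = g - 5*I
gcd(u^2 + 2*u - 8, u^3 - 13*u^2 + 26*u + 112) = 1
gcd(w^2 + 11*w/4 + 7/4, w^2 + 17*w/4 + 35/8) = w + 7/4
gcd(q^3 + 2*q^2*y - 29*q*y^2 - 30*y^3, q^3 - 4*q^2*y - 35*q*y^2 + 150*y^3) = -q^2 - q*y + 30*y^2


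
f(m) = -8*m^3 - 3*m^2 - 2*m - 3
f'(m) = -24*m^2 - 6*m - 2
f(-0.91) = 2.36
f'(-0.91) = -16.41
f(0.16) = -3.43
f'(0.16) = -3.57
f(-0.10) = -2.82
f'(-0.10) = -1.64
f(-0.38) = -2.23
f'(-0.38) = -3.19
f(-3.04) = 200.11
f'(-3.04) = -205.56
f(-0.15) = -2.74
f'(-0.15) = -1.64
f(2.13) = -98.18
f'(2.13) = -123.67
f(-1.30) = 12.11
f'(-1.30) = -34.76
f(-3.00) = 192.00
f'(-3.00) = -200.00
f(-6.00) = 1629.00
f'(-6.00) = -830.00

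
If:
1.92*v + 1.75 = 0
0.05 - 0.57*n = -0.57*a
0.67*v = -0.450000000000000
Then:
No Solution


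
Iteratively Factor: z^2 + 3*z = (z + 3)*(z)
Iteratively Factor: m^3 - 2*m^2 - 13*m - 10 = (m + 1)*(m^2 - 3*m - 10) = (m + 1)*(m + 2)*(m - 5)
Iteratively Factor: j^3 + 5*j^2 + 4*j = (j + 1)*(j^2 + 4*j) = (j + 1)*(j + 4)*(j)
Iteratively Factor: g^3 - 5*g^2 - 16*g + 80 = (g - 5)*(g^2 - 16) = (g - 5)*(g - 4)*(g + 4)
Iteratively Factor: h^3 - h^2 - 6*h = (h + 2)*(h^2 - 3*h) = h*(h + 2)*(h - 3)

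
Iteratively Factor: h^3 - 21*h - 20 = (h - 5)*(h^2 + 5*h + 4) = (h - 5)*(h + 1)*(h + 4)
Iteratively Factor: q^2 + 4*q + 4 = (q + 2)*(q + 2)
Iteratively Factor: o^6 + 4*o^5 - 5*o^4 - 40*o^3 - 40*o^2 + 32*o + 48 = (o - 3)*(o^5 + 7*o^4 + 16*o^3 + 8*o^2 - 16*o - 16) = (o - 3)*(o + 2)*(o^4 + 5*o^3 + 6*o^2 - 4*o - 8) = (o - 3)*(o + 2)^2*(o^3 + 3*o^2 - 4) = (o - 3)*(o + 2)^3*(o^2 + o - 2) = (o - 3)*(o - 1)*(o + 2)^3*(o + 2)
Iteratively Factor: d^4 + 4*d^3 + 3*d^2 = (d + 3)*(d^3 + d^2) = d*(d + 3)*(d^2 + d) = d^2*(d + 3)*(d + 1)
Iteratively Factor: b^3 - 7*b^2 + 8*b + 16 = (b - 4)*(b^2 - 3*b - 4) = (b - 4)*(b + 1)*(b - 4)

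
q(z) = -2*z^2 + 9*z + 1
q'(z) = 9 - 4*z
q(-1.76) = -21.04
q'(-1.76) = 16.04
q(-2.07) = -26.20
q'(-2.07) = 17.28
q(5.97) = -16.55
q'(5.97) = -14.88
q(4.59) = 0.17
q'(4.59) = -9.36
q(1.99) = 10.99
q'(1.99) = 1.04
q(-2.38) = -31.75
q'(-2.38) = 18.52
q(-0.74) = -6.76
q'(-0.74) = 11.96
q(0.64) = 5.94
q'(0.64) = 6.44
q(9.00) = -80.00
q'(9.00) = -27.00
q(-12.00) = -395.00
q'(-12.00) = 57.00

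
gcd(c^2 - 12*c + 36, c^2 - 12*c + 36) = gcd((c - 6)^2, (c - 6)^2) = c^2 - 12*c + 36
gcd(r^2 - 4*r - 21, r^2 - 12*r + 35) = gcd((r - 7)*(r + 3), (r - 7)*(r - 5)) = r - 7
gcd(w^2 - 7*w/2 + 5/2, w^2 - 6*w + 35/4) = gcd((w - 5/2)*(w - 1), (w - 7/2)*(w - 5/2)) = w - 5/2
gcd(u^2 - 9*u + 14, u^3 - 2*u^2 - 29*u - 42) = u - 7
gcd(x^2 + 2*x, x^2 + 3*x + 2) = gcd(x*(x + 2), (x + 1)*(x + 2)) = x + 2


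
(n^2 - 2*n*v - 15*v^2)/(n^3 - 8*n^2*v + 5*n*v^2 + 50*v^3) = (-n - 3*v)/(-n^2 + 3*n*v + 10*v^2)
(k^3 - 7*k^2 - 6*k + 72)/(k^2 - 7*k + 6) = (k^2 - k - 12)/(k - 1)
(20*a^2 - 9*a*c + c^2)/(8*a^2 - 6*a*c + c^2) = (5*a - c)/(2*a - c)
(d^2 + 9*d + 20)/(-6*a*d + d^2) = (-d^2 - 9*d - 20)/(d*(6*a - d))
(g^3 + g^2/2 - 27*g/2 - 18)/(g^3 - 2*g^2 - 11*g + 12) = (g + 3/2)/(g - 1)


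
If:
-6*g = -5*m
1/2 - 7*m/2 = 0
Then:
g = 5/42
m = 1/7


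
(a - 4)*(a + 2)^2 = a^3 - 12*a - 16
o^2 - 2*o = o*(o - 2)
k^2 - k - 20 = (k - 5)*(k + 4)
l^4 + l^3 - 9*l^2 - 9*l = l*(l - 3)*(l + 1)*(l + 3)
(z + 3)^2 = z^2 + 6*z + 9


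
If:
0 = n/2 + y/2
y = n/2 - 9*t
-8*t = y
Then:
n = 0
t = 0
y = 0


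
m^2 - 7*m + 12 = (m - 4)*(m - 3)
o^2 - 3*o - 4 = (o - 4)*(o + 1)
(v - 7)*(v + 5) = v^2 - 2*v - 35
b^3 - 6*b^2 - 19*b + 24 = (b - 8)*(b - 1)*(b + 3)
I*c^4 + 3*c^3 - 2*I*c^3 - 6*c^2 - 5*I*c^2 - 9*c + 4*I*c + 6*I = (c - 3)*(c + 1)*(c - 2*I)*(I*c + 1)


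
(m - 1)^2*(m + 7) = m^3 + 5*m^2 - 13*m + 7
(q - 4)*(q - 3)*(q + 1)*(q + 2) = q^4 - 4*q^3 - 7*q^2 + 22*q + 24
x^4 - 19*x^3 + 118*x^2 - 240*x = x*(x - 8)*(x - 6)*(x - 5)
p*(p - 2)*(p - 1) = p^3 - 3*p^2 + 2*p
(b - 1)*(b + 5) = b^2 + 4*b - 5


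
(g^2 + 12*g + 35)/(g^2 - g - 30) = (g + 7)/(g - 6)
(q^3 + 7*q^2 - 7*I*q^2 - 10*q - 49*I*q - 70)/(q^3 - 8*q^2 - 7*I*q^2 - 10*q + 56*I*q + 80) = (q + 7)/(q - 8)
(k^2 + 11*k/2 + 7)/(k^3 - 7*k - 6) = (k + 7/2)/(k^2 - 2*k - 3)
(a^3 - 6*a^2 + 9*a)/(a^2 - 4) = a*(a^2 - 6*a + 9)/(a^2 - 4)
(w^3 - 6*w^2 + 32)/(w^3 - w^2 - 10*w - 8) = (w - 4)/(w + 1)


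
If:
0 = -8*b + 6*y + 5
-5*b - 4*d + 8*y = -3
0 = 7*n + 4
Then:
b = 3*y/4 + 5/8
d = 17*y/16 - 1/32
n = -4/7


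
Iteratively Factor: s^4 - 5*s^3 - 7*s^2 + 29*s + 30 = (s + 1)*(s^3 - 6*s^2 - s + 30) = (s + 1)*(s + 2)*(s^2 - 8*s + 15) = (s - 5)*(s + 1)*(s + 2)*(s - 3)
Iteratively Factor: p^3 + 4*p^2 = (p)*(p^2 + 4*p) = p^2*(p + 4)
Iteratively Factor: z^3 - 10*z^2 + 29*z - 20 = (z - 1)*(z^2 - 9*z + 20) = (z - 5)*(z - 1)*(z - 4)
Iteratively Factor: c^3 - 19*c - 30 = (c + 3)*(c^2 - 3*c - 10) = (c + 2)*(c + 3)*(c - 5)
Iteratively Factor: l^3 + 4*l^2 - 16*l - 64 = (l + 4)*(l^2 - 16) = (l - 4)*(l + 4)*(l + 4)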